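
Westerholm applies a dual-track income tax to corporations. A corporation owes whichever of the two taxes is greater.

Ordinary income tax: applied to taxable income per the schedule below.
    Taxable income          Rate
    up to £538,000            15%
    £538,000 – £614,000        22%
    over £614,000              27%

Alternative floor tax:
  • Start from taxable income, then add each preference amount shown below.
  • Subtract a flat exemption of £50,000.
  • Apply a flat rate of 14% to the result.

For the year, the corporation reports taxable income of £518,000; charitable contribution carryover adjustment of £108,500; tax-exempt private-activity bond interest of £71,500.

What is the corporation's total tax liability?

Alternative floor tax:
  Adjusted income: £518,000 + £108,500 + £71,500 = £698,000
  Less exemption £50,000 → base £648,000
  £648,000 × 14% = £90,720

Ordinary income tax:
  £518,000 × 15% = £77,700

£90,720 > £77,700, so the alternative floor tax is the binding amount.

£90,720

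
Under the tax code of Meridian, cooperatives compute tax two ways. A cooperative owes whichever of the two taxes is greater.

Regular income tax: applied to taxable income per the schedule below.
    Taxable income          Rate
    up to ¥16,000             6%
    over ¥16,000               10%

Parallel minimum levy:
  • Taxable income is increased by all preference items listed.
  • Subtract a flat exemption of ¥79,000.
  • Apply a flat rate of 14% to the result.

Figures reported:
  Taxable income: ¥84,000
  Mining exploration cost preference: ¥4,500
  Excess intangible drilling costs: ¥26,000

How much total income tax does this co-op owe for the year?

Parallel minimum levy:
  Adjusted income: ¥84,000 + ¥4,500 + ¥26,000 = ¥114,500
  Less exemption ¥79,000 → base ¥35,500
  ¥35,500 × 14% = ¥4,970

Regular income tax:
  ¥16,000 × 6% = ¥960
  ¥68,000 × 10% = ¥6,800
  → ¥7,760

¥7,760 > ¥4,970, so the regular income tax governs.

¥7,760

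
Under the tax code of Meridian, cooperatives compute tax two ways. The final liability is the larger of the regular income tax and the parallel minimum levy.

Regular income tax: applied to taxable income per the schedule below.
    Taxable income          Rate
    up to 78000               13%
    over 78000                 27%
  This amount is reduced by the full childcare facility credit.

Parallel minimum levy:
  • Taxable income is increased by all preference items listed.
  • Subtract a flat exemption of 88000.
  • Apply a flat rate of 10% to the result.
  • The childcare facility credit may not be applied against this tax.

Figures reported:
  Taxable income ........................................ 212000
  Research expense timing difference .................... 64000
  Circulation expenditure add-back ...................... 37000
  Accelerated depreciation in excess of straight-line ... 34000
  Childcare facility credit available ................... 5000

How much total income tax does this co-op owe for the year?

41320

Parallel minimum levy:
  Adjusted income: 212000 + 64000 + 37000 + 34000 = 347000
  Less exemption 88000 → base 259000
  259000 × 10% = 25900

Regular income tax:
  78000 × 13% = 10140
  134000 × 27% = 36180
  → 46320
  Less childcare facility credit 5000 → 41320

41320 > 25900, so the regular income tax governs.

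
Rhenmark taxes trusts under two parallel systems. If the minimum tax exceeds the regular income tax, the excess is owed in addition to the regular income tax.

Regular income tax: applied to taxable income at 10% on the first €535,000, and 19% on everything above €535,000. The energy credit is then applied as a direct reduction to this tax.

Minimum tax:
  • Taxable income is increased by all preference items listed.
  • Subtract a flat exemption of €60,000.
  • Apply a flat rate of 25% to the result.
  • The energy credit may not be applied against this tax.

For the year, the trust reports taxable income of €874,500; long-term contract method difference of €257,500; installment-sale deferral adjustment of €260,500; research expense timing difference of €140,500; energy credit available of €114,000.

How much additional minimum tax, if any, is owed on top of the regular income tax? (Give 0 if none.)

Regular income tax:
  €535,000 × 10% = €53,500
  €339,500 × 19% = €64,505
  → €118,005
  Less energy credit €114,000 → €4,005

Minimum tax:
  Adjusted income: €874,500 + €257,500 + €260,500 + €140,500 = €1,533,000
  Less exemption €60,000 → base €1,473,000
  €1,473,000 × 25% = €368,250

Excess of minimum tax over regular income tax: €368,250 − €4,005 = €364,245.

€364,245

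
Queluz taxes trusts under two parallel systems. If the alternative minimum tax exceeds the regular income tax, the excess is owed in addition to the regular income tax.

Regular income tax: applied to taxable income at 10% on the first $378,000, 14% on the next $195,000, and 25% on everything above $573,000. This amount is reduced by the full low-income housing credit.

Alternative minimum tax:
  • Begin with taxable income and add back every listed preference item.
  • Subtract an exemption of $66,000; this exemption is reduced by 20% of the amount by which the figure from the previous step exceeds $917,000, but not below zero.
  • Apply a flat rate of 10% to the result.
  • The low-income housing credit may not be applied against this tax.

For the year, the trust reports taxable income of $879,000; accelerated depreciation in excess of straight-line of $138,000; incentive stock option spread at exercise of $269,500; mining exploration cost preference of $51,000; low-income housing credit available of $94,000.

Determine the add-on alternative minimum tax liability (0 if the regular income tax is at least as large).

$86,150

Alternative minimum tax:
  Adjusted income: $879,000 + $138,000 + $269,500 + $51,000 = $1,337,500
  Exemption: 20% × ($1,337,500 − $917,000) = $84,100 ≥ $66,000, so the exemption is fully phased out
  Base: $1,337,500 − $0 = $1,337,500
  $1,337,500 × 10% = $133,750

Regular income tax:
  $378,000 × 10% = $37,800
  $195,000 × 14% = $27,300
  $306,000 × 25% = $76,500
  → $141,600
  Less low-income housing credit $94,000 → $47,600

Excess of alternative minimum tax over regular income tax: $133,750 − $47,600 = $86,150.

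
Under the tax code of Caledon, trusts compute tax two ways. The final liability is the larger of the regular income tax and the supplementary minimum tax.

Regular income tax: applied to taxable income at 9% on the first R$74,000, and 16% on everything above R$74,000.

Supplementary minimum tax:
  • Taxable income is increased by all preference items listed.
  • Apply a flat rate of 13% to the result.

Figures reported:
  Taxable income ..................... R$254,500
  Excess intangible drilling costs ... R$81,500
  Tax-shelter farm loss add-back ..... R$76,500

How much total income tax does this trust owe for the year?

R$53,625

Supplementary minimum tax:
  Adjusted income: R$254,500 + R$81,500 + R$76,500 = R$412,500
  R$412,500 × 13% = R$53,625

Regular income tax:
  R$74,000 × 9% = R$6,660
  R$180,500 × 16% = R$28,880
  → R$35,540

R$53,625 > R$35,540, so the supplementary minimum tax is the binding amount.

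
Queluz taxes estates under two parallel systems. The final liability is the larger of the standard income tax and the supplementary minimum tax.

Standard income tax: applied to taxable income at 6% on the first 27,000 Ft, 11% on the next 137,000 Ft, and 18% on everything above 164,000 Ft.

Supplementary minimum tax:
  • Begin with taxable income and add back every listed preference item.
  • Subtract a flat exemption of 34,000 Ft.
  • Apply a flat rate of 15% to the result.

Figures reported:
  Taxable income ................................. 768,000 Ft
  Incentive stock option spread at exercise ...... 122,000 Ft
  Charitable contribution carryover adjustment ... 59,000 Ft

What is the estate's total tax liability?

137,250 Ft

Supplementary minimum tax:
  Adjusted income: 768,000 Ft + 122,000 Ft + 59,000 Ft = 949,000 Ft
  Less exemption 34,000 Ft → base 915,000 Ft
  915,000 Ft × 15% = 137,250 Ft

Standard income tax:
  27,000 Ft × 6% = 1,620 Ft
  137,000 Ft × 11% = 15,070 Ft
  604,000 Ft × 18% = 108,720 Ft
  → 125,410 Ft

137,250 Ft > 125,410 Ft, so the supplementary minimum tax is the binding amount.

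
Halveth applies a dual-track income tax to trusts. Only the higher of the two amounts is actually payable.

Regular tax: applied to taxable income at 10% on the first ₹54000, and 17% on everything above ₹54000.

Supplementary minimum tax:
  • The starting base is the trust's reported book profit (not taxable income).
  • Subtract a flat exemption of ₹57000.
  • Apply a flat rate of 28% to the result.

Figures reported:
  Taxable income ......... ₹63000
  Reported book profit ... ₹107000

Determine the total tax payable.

Regular tax:
  ₹54000 × 10% = ₹5400
  ₹9000 × 17% = ₹1530
  → ₹6930

Supplementary minimum tax:
  Base (reported book profit): ₹107000
  Less exemption ₹57000 → base ₹50000
  ₹50000 × 28% = ₹14000

₹14000 > ₹6930, so the supplementary minimum tax is the binding amount.

₹14000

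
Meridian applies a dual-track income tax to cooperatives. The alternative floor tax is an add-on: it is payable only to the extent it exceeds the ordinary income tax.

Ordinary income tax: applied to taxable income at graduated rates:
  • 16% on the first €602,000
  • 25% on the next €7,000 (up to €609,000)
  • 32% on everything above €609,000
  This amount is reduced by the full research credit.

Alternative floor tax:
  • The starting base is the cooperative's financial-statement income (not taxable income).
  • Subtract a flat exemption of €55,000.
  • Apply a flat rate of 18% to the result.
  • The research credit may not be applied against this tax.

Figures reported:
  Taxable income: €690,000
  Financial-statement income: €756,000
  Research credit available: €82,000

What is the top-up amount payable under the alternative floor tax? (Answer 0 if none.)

Alternative floor tax:
  Base (financial-statement income): €756,000
  Less exemption €55,000 → base €701,000
  €701,000 × 18% = €126,180

Ordinary income tax:
  €602,000 × 16% = €96,320
  €7,000 × 25% = €1,750
  €81,000 × 32% = €25,920
  → €123,990
  Less research credit €82,000 → €41,990

Excess of alternative floor tax over ordinary income tax: €126,180 − €41,990 = €84,190.

€84,190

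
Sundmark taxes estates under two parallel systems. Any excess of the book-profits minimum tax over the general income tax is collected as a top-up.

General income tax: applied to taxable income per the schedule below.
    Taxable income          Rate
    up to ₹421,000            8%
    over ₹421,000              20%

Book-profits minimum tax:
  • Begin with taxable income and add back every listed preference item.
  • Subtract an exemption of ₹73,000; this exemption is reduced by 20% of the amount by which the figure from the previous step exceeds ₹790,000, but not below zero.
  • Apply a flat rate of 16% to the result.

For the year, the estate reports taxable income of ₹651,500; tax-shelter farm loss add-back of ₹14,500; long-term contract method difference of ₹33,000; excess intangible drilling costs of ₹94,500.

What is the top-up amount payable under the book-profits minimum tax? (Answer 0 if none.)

₹35,612

General income tax:
  ₹421,000 × 8% = ₹33,680
  ₹230,500 × 20% = ₹46,100
  → ₹79,780

Book-profits minimum tax:
  Adjusted income: ₹651,500 + ₹14,500 + ₹33,000 + ₹94,500 = ₹793,500
  Exemption: ₹73,000 − 20% × (₹793,500 − ₹790,000) = ₹73,000 − ₹700 = ₹72,300
  Base: ₹793,500 − ₹72,300 = ₹721,200
  ₹721,200 × 16% = ₹115,392

Excess of book-profits minimum tax over general income tax: ₹115,392 − ₹79,780 = ₹35,612.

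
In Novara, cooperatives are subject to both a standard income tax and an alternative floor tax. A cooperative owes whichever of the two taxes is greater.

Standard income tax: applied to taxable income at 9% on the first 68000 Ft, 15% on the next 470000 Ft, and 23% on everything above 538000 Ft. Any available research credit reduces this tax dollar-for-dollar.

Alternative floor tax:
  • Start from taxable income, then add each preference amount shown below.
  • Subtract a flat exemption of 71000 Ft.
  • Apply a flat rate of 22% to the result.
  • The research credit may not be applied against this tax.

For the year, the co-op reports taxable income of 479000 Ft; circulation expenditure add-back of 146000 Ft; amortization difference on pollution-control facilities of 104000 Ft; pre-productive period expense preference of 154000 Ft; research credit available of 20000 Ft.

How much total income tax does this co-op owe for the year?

Standard income tax:
  68000 Ft × 9% = 6120 Ft
  411000 Ft × 15% = 61650 Ft
  → 67770 Ft
  Less research credit 20000 Ft → 47770 Ft

Alternative floor tax:
  Adjusted income: 479000 Ft + 146000 Ft + 104000 Ft + 154000 Ft = 883000 Ft
  Less exemption 71000 Ft → base 812000 Ft
  812000 Ft × 22% = 178640 Ft

178640 Ft > 47770 Ft, so the alternative floor tax is the binding amount.

178640 Ft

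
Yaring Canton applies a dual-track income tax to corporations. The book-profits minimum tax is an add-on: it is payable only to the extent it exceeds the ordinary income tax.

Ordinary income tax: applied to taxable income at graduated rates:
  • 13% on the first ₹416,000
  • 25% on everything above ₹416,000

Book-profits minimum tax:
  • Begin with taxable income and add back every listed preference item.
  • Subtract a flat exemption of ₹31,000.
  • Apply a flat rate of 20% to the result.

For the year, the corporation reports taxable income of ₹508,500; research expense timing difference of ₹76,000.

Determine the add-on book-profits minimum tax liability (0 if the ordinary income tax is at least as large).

₹33,495

Book-profits minimum tax:
  Adjusted income: ₹508,500 + ₹76,000 = ₹584,500
  Less exemption ₹31,000 → base ₹553,500
  ₹553,500 × 20% = ₹110,700

Ordinary income tax:
  ₹416,000 × 13% = ₹54,080
  ₹92,500 × 25% = ₹23,125
  → ₹77,205

Excess of book-profits minimum tax over ordinary income tax: ₹110,700 − ₹77,205 = ₹33,495.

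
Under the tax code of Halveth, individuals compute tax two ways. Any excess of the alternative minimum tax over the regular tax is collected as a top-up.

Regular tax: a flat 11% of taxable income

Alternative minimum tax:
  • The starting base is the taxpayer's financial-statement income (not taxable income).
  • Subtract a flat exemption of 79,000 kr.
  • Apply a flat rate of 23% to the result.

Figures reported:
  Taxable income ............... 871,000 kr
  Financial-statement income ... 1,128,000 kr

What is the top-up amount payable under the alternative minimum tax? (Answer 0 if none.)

145,460 kr

Alternative minimum tax:
  Base (financial-statement income): 1,128,000 kr
  Less exemption 79,000 kr → base 1,049,000 kr
  1,049,000 kr × 23% = 241,270 kr

Regular tax:
  871,000 kr × 11% = 95,810 kr

Excess of alternative minimum tax over regular tax: 241,270 kr − 95,810 kr = 145,460 kr.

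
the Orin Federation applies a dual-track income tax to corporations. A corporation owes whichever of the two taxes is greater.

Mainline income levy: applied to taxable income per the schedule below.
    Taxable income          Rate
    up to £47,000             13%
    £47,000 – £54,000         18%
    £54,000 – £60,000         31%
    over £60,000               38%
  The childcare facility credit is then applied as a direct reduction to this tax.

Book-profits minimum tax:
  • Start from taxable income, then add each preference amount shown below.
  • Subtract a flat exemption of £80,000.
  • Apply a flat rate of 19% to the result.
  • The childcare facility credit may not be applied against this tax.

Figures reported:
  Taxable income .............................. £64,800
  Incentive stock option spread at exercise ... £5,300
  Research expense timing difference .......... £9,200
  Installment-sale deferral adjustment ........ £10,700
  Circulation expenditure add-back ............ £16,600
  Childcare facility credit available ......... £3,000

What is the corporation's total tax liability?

Book-profits minimum tax:
  Adjusted income: £64,800 + £5,300 + £9,200 + £10,700 + £16,600 = £106,600
  Less exemption £80,000 → base £26,600
  £26,600 × 19% = £5,054

Mainline income levy:
  £47,000 × 13% = £6,110
  £7,000 × 18% = £1,260
  £6,000 × 31% = £1,860
  £4,800 × 38% = £1,824
  → £11,054
  Less childcare facility credit £3,000 → £8,054

£8,054 > £5,054, so the mainline income levy governs.

£8,054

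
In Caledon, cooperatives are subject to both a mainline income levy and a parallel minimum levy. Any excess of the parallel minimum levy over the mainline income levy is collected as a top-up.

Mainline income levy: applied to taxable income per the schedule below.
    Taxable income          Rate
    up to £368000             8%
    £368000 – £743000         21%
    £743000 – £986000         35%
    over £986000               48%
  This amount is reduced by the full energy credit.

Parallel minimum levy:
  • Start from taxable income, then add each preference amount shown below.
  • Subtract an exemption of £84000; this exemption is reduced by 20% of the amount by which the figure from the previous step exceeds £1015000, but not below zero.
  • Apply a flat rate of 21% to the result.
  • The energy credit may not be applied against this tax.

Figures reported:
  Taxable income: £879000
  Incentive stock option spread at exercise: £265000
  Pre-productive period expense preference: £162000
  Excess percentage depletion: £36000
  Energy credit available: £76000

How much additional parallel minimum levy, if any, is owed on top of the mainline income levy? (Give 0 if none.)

Mainline income levy:
  £368000 × 8% = £29440
  £375000 × 21% = £78750
  £136000 × 35% = £47600
  → £155790
  Less energy credit £76000 → £79790

Parallel minimum levy:
  Adjusted income: £879000 + £265000 + £162000 + £36000 = £1342000
  Exemption: £84000 − 20% × (£1342000 − £1015000) = £84000 − £65400 = £18600
  Base: £1342000 − £18600 = £1323400
  £1323400 × 21% = £277914

Excess of parallel minimum levy over mainline income levy: £277914 − £79790 = £198124.

£198124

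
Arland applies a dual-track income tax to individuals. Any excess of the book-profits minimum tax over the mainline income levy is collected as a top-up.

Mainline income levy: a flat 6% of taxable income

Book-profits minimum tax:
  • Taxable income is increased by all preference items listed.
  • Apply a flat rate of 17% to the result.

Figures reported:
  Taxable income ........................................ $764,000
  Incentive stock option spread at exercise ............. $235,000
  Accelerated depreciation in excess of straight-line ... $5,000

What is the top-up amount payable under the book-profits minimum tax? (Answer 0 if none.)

$124,840

Book-profits minimum tax:
  Adjusted income: $764,000 + $235,000 + $5,000 = $1,004,000
  $1,004,000 × 17% = $170,680

Mainline income levy:
  $764,000 × 6% = $45,840

Excess of book-profits minimum tax over mainline income levy: $170,680 − $45,840 = $124,840.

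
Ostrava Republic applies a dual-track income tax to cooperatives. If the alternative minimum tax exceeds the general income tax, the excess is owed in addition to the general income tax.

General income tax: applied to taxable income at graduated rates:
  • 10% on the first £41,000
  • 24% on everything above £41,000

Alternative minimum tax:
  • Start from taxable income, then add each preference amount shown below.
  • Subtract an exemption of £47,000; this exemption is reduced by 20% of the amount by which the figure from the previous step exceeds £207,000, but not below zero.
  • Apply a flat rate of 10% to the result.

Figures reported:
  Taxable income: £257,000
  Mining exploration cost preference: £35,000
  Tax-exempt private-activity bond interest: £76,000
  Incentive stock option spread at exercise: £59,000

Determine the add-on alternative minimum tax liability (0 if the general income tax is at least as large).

£0

Alternative minimum tax:
  Adjusted income: £257,000 + £35,000 + £76,000 + £59,000 = £427,000
  Exemption: £47,000 − 20% × (£427,000 − £207,000) = £47,000 − £44,000 = £3,000
  Base: £427,000 − £3,000 = £424,000
  £424,000 × 10% = £42,400

General income tax:
  £41,000 × 10% = £4,100
  £216,000 × 24% = £51,840
  → £55,940

£42,400 ≤ £55,940, so no add-on is due.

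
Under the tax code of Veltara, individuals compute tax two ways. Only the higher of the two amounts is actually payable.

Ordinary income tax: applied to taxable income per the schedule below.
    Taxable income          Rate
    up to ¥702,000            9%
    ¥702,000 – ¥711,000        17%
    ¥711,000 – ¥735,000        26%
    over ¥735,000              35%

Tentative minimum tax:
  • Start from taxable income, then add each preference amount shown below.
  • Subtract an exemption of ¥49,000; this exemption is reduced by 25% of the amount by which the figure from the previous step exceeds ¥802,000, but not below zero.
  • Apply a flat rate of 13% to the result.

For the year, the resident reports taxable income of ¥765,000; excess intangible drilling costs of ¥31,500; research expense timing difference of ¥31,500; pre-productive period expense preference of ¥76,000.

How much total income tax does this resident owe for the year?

¥114,465

Tentative minimum tax:
  Adjusted income: ¥765,000 + ¥31,500 + ¥31,500 + ¥76,000 = ¥904,000
  Exemption: ¥49,000 − 25% × (¥904,000 − ¥802,000) = ¥49,000 − ¥25,500 = ¥23,500
  Base: ¥904,000 − ¥23,500 = ¥880,500
  ¥880,500 × 13% = ¥114,465

Ordinary income tax:
  ¥702,000 × 9% = ¥63,180
  ¥9,000 × 17% = ¥1,530
  ¥24,000 × 26% = ¥6,240
  ¥30,000 × 35% = ¥10,500
  → ¥81,450

¥114,465 > ¥81,450, so the tentative minimum tax is the binding amount.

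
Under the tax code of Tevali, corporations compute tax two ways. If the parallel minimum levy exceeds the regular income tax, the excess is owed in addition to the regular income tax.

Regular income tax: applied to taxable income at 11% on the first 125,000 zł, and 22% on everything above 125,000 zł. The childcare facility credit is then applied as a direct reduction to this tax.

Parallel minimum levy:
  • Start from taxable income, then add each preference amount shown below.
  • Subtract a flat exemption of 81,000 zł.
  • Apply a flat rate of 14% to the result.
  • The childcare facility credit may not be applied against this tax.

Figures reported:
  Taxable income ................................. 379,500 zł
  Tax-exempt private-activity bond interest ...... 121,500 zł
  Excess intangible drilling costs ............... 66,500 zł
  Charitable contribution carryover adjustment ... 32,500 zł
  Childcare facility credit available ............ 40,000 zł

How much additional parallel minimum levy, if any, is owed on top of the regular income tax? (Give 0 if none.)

Regular income tax:
  125,000 zł × 11% = 13,750 zł
  254,500 zł × 22% = 55,990 zł
  → 69,740 zł
  Less childcare facility credit 40,000 zł → 29,740 zł

Parallel minimum levy:
  Adjusted income: 379,500 zł + 121,500 zł + 66,500 zł + 32,500 zł = 600,000 zł
  Less exemption 81,000 zł → base 519,000 zł
  519,000 zł × 14% = 72,660 zł

Excess of parallel minimum levy over regular income tax: 72,660 zł − 29,740 zł = 42,920 zł.

42,920 zł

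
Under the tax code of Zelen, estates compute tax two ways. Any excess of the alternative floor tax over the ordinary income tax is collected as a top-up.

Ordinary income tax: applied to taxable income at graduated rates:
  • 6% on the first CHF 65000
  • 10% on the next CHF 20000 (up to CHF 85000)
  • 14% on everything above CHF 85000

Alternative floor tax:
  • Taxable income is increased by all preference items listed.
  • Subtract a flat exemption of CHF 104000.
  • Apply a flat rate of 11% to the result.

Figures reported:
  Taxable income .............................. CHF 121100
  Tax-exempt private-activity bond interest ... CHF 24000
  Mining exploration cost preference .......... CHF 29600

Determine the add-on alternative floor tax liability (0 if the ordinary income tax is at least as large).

Alternative floor tax:
  Adjusted income: CHF 121100 + CHF 24000 + CHF 29600 = CHF 174700
  Less exemption CHF 104000 → base CHF 70700
  CHF 70700 × 11% = CHF 7777

Ordinary income tax:
  CHF 65000 × 6% = CHF 3900
  CHF 20000 × 10% = CHF 2000
  CHF 36100 × 14% = CHF 5054
  → CHF 10954

CHF 7777 ≤ CHF 10954, so no add-on is due.

CHF 0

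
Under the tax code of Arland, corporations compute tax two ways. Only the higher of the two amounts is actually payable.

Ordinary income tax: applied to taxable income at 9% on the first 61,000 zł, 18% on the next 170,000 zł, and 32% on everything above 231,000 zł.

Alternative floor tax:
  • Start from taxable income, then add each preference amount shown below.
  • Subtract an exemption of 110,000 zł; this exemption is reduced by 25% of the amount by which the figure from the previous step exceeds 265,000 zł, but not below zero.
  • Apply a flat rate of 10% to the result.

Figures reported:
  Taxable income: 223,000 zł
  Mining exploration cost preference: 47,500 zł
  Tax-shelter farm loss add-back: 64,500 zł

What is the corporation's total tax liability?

Ordinary income tax:
  61,000 zł × 9% = 5,490 zł
  162,000 zł × 18% = 29,160 zł
  → 34,650 zł

Alternative floor tax:
  Adjusted income: 223,000 zł + 47,500 zł + 64,500 zł = 335,000 zł
  Exemption: 110,000 zł − 25% × (335,000 zł − 265,000 zł) = 110,000 zł − 17,500 zł = 92,500 zł
  Base: 335,000 zł − 92,500 zł = 242,500 zł
  242,500 zł × 10% = 24,250 zł

34,650 zł > 24,250 zł, so the ordinary income tax governs.

34,650 zł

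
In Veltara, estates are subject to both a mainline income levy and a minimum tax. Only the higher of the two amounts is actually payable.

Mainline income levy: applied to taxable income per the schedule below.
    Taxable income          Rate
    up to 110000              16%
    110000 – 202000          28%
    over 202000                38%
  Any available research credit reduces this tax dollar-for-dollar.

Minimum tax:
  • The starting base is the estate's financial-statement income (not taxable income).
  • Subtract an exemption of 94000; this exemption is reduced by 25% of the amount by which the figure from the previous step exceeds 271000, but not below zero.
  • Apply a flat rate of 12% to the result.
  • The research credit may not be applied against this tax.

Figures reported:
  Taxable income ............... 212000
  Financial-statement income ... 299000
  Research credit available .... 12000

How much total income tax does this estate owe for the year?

35160

Mainline income levy:
  110000 × 16% = 17600
  92000 × 28% = 25760
  10000 × 38% = 3800
  → 47160
  Less research credit 12000 → 35160

Minimum tax:
  Base (financial-statement income): 299000
  Exemption: 94000 − 25% × (299000 − 271000) = 94000 − 7000 = 87000
  Base: 299000 − 87000 = 212000
  212000 × 12% = 25440

35160 > 25440, so the mainline income levy governs.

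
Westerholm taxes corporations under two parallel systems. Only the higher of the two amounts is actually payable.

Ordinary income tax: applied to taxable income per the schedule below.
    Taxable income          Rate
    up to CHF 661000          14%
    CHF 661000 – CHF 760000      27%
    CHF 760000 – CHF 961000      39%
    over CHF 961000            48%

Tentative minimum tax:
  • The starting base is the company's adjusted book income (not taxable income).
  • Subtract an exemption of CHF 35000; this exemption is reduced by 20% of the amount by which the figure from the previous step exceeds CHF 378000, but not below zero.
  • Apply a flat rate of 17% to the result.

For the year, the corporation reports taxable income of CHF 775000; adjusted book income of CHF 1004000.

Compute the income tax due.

CHF 170680

Tentative minimum tax:
  Base (adjusted book income): CHF 1004000
  Exemption: 20% × (CHF 1004000 − CHF 378000) = CHF 125200 ≥ CHF 35000, so the exemption is fully phased out
  Base: CHF 1004000 − CHF 0 = CHF 1004000
  CHF 1004000 × 17% = CHF 170680

Ordinary income tax:
  CHF 661000 × 14% = CHF 92540
  CHF 99000 × 27% = CHF 26730
  CHF 15000 × 39% = CHF 5850
  → CHF 125120

CHF 170680 > CHF 125120, so the tentative minimum tax is the binding amount.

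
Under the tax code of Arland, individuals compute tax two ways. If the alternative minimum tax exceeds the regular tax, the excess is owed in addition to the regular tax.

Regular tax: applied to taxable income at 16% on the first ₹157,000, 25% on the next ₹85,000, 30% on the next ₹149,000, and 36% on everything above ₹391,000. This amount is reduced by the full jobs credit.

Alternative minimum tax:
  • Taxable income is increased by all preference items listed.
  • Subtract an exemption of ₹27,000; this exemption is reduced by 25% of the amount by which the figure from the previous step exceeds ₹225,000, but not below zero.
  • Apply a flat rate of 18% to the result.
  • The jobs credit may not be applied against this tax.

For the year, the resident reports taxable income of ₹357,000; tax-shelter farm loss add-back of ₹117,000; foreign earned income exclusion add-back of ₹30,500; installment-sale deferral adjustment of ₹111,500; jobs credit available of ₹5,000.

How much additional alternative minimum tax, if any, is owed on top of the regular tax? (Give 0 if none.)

₹35,010

Alternative minimum tax:
  Adjusted income: ₹357,000 + ₹117,000 + ₹30,500 + ₹111,500 = ₹616,000
  Exemption: 25% × (₹616,000 − ₹225,000) = ₹97,750 ≥ ₹27,000, so the exemption is fully phased out
  Base: ₹616,000 − ₹0 = ₹616,000
  ₹616,000 × 18% = ₹110,880

Regular tax:
  ₹157,000 × 16% = ₹25,120
  ₹85,000 × 25% = ₹21,250
  ₹115,000 × 30% = ₹34,500
  → ₹80,870
  Less jobs credit ₹5,000 → ₹75,870

Excess of alternative minimum tax over regular tax: ₹110,880 − ₹75,870 = ₹35,010.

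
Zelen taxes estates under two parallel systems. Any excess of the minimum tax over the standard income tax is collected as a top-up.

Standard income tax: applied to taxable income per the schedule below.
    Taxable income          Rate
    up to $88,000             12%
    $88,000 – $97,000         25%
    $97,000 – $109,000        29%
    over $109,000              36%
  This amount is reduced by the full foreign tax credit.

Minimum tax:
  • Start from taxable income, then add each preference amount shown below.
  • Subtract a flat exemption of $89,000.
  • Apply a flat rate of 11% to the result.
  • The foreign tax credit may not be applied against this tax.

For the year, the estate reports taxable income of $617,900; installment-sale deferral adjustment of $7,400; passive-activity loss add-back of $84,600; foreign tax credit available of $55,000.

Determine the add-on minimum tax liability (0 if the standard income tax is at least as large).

Standard income tax:
  $88,000 × 12% = $10,560
  $9,000 × 25% = $2,250
  $12,000 × 29% = $3,480
  $508,900 × 36% = $183,204
  → $199,494
  Less foreign tax credit $55,000 → $144,494

Minimum tax:
  Adjusted income: $617,900 + $7,400 + $84,600 = $709,900
  Less exemption $89,000 → base $620,900
  $620,900 × 11% = $68,299

$68,299 ≤ $144,494, so no add-on is due.

$0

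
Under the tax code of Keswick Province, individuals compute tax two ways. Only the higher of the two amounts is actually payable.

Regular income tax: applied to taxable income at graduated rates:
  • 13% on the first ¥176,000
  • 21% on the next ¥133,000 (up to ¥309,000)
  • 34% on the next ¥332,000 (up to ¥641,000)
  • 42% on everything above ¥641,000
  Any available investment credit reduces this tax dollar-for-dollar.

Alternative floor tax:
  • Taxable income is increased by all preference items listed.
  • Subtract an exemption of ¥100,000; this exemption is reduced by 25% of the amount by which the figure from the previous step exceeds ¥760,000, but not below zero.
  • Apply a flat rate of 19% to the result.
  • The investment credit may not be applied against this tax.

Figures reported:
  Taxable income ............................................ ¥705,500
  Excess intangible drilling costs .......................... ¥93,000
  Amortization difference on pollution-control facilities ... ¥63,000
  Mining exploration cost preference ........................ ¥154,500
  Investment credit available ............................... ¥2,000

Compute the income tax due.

Regular income tax:
  ¥176,000 × 13% = ¥22,880
  ¥133,000 × 21% = ¥27,930
  ¥332,000 × 34% = ¥112,880
  ¥64,500 × 42% = ¥27,090
  → ¥190,780
  Less investment credit ¥2,000 → ¥188,780

Alternative floor tax:
  Adjusted income: ¥705,500 + ¥93,000 + ¥63,000 + ¥154,500 = ¥1,016,000
  Exemption: ¥100,000 − 25% × (¥1,016,000 − ¥760,000) = ¥100,000 − ¥64,000 = ¥36,000
  Base: ¥1,016,000 − ¥36,000 = ¥980,000
  ¥980,000 × 19% = ¥186,200

¥188,780 > ¥186,200, so the regular income tax governs.

¥188,780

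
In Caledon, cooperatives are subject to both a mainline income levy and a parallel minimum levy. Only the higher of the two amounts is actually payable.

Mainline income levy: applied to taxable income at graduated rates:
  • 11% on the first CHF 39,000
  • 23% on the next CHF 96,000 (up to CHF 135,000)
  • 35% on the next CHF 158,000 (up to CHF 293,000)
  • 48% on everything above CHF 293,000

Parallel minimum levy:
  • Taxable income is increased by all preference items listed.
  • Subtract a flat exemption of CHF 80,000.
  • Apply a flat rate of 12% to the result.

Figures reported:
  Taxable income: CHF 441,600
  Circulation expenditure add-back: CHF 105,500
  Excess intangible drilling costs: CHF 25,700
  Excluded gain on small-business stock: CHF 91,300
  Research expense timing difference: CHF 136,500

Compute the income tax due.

Parallel minimum levy:
  Adjusted income: CHF 441,600 + CHF 105,500 + CHF 25,700 + CHF 91,300 + CHF 136,500 = CHF 800,600
  Less exemption CHF 80,000 → base CHF 720,600
  CHF 720,600 × 12% = CHF 86,472

Mainline income levy:
  CHF 39,000 × 11% = CHF 4,290
  CHF 96,000 × 23% = CHF 22,080
  CHF 158,000 × 35% = CHF 55,300
  CHF 148,600 × 48% = CHF 71,328
  → CHF 152,998

CHF 152,998 > CHF 86,472, so the mainline income levy governs.

CHF 152,998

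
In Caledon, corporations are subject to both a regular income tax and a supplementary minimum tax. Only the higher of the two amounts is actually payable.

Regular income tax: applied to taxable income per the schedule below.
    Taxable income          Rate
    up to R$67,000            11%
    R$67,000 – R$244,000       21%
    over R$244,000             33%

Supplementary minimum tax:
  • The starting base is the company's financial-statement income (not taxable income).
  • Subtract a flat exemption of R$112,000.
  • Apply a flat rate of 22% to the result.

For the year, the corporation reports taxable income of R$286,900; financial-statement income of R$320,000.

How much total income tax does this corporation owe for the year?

R$58,697

Supplementary minimum tax:
  Base (financial-statement income): R$320,000
  Less exemption R$112,000 → base R$208,000
  R$208,000 × 22% = R$45,760

Regular income tax:
  R$67,000 × 11% = R$7,370
  R$177,000 × 21% = R$37,170
  R$42,900 × 33% = R$14,157
  → R$58,697

R$58,697 > R$45,760, so the regular income tax governs.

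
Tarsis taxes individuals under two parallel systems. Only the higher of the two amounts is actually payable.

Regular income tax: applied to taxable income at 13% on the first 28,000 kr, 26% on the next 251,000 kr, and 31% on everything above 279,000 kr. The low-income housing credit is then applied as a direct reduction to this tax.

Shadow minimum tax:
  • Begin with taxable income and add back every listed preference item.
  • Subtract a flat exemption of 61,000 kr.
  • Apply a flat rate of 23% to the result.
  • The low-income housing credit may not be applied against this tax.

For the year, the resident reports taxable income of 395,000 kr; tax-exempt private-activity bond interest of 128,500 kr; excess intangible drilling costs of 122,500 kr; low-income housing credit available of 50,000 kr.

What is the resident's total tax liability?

Regular income tax:
  28,000 kr × 13% = 3,640 kr
  251,000 kr × 26% = 65,260 kr
  116,000 kr × 31% = 35,960 kr
  → 104,860 kr
  Less low-income housing credit 50,000 kr → 54,860 kr

Shadow minimum tax:
  Adjusted income: 395,000 kr + 128,500 kr + 122,500 kr = 646,000 kr
  Less exemption 61,000 kr → base 585,000 kr
  585,000 kr × 23% = 134,550 kr

134,550 kr > 54,860 kr, so the shadow minimum tax is the binding amount.

134,550 kr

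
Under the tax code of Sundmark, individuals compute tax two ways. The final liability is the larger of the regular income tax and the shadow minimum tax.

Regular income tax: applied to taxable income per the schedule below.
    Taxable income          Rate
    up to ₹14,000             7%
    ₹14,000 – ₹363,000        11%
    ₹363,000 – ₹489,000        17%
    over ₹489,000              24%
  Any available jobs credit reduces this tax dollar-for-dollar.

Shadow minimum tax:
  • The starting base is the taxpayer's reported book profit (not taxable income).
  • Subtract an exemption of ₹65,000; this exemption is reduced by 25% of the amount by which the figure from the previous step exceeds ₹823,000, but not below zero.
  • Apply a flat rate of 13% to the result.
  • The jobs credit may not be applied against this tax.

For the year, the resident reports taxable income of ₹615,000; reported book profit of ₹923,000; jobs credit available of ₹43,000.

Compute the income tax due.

₹114,790

Shadow minimum tax:
  Base (reported book profit): ₹923,000
  Exemption: ₹65,000 − 25% × (₹923,000 − ₹823,000) = ₹65,000 − ₹25,000 = ₹40,000
  Base: ₹923,000 − ₹40,000 = ₹883,000
  ₹883,000 × 13% = ₹114,790

Regular income tax:
  ₹14,000 × 7% = ₹980
  ₹349,000 × 11% = ₹38,390
  ₹126,000 × 17% = ₹21,420
  ₹126,000 × 24% = ₹30,240
  → ₹91,030
  Less jobs credit ₹43,000 → ₹48,030

₹114,790 > ₹48,030, so the shadow minimum tax is the binding amount.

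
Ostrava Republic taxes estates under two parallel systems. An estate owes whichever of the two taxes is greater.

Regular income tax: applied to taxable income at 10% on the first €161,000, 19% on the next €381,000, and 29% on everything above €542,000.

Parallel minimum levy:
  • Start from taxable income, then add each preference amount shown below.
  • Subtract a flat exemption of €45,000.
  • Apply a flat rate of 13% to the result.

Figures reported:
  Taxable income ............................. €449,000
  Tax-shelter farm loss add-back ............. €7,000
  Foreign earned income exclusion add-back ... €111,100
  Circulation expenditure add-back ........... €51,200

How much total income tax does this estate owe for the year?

Parallel minimum levy:
  Adjusted income: €449,000 + €7,000 + €111,100 + €51,200 = €618,300
  Less exemption €45,000 → base €573,300
  €573,300 × 13% = €74,529

Regular income tax:
  €161,000 × 10% = €16,100
  €288,000 × 19% = €54,720
  → €70,820

€74,529 > €70,820, so the parallel minimum levy is the binding amount.

€74,529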